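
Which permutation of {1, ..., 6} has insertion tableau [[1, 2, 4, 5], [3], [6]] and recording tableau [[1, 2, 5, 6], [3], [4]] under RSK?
Reverse the RSK construction: for i from n down to 1, find the cell of Q containing i, remove the entry at that cell from P, and reverse-bump it up through P; the value ejected from row 1 is w(i).

Step i=6: Q has 6 at row 1, column 4; remove that cell from P, ejecting 5. So w(6) = 5. P is now [[1, 2, 4], [3], [6]].
Step i=5: Q has 5 at row 1, column 3; remove that cell from P, ejecting 4. So w(5) = 4. P is now [[1, 2], [3], [6]].
Step i=4: Q has 4 at row 3, column 1; remove 6 from row 3 of P and reverse-bump: 6 enters row 2 and ejects 3; 3 enters row 1 and ejects 2. So w(4) = 2. P is now [[1, 3], [6]].
Step i=3: Q has 3 at row 2, column 1; remove 6 from row 2 of P and reverse-bump: 6 enters row 1 and ejects 3. So w(3) = 3. P is now [[1, 6]].
Step i=2: Q has 2 at row 1, column 2; remove that cell from P, ejecting 6. So w(2) = 6. P is now [[1]].
Step i=1: Q has 1 at row 1, column 1; remove that cell from P, ejecting 1. So w(1) = 1. P is now [].

So w = 1 6 3 2 4 5.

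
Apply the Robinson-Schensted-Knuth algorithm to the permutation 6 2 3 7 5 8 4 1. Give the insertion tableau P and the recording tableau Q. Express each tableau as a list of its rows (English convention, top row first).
P = [[1, 3, 4, 8], [2, 7], [5], [6]], Q = [[1, 3, 4, 6], [2, 5], [7], [8]]

Insert each entry of the permutation into P by Schensted row insertion, recording in Q the position of each new cell.

After inserting 6: P = [[6]].
After inserting 2: P = [[2], [6]].
After inserting 3: P = [[2, 3], [6]].
After inserting 7: P = [[2, 3, 7], [6]].
After inserting 5: P = [[2, 3, 5], [6, 7]].
After inserting 8: P = [[2, 3, 5, 8], [6, 7]].
After inserting 4: P = [[2, 3, 4, 8], [5, 7], [6]].
After inserting 1: P = [[1, 3, 4, 8], [2, 7], [5], [6]].

So P = [[1, 3, 4, 8], [2, 7], [5], [6]], Q = [[1, 3, 4, 6], [2, 5], [7], [8]].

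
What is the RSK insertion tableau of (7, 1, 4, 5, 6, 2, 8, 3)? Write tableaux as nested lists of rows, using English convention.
P = [[1, 2, 3, 6, 8], [4, 5], [7]]

After inserting 7: P = [[7]].
After inserting 1: P = [[1], [7]].
After inserting 4: P = [[1, 4], [7]].
After inserting 5: P = [[1, 4, 5], [7]].
After inserting 6: P = [[1, 4, 5, 6], [7]].
After inserting 2: P = [[1, 2, 5, 6], [4], [7]].
After inserting 8: P = [[1, 2, 5, 6, 8], [4], [7]].
After inserting 3: P = [[1, 2, 3, 6, 8], [4, 5], [7]].

So P = [[1, 2, 3, 6, 8], [4, 5], [7]].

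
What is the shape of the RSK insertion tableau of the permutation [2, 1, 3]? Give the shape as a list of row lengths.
[2, 1]

RSK row insertion gives P = [[1, 3], [2]], which has shape [2, 1].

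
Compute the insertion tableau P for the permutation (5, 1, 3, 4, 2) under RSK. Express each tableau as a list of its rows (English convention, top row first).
P = [[1, 2, 4], [3], [5]]

Insert 5: appended to row 1. P = [[5]].
Insert 1: 1 bumps 5 from row 1; 5 starts row 2. P = [[1], [5]].
Insert 3: appended to row 1. P = [[1, 3], [5]].
Insert 4: appended to row 1. P = [[1, 3, 4], [5]].
Insert 2: 2 bumps 3 from row 1; 3 bumps 5 from row 2; 5 starts row 3. P = [[1, 2, 4], [3], [5]].

So P = [[1, 2, 4], [3], [5]].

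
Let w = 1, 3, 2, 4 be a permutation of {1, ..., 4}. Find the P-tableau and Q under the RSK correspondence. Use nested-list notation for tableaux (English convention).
Insert each entry of the permutation into P by Schensted row insertion, recording in Q the position of each new cell.

Insert 1: appended to row 1. P = [[1]].
Insert 3: appended to row 1. P = [[1, 3]].
Insert 2: 2 bumps 3 from row 1; 3 starts row 2. P = [[1, 2], [3]].
Insert 4: appended to row 1. P = [[1, 2, 4], [3]].

So P = [[1, 2, 4], [3]], Q = [[1, 2, 4], [3]].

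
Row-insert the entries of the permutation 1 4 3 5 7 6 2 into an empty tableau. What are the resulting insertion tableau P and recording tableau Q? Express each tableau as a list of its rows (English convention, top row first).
P = [[1, 2, 5, 6], [3, 7], [4]], Q = [[1, 2, 4, 5], [3, 6], [7]]

Insert each entry of the permutation into P by Schensted row insertion, recording in Q the position of each new cell.

After inserting 1: P = [[1]].
After inserting 4: P = [[1, 4]].
After inserting 3: P = [[1, 3], [4]].
After inserting 5: P = [[1, 3, 5], [4]].
After inserting 7: P = [[1, 3, 5, 7], [4]].
After inserting 6: P = [[1, 3, 5, 6], [4, 7]].
After inserting 2: P = [[1, 2, 5, 6], [3, 7], [4]].

So P = [[1, 2, 5, 6], [3, 7], [4]], Q = [[1, 2, 4, 5], [3, 6], [7]].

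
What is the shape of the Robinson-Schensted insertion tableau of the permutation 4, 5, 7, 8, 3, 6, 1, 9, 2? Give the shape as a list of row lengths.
[5, 2, 2]

Row-insert each entry into an empty tableau.

After inserting 4: P = [[4]].
After inserting 5: P = [[4, 5]].
After inserting 7: P = [[4, 5, 7]].
After inserting 8: P = [[4, 5, 7, 8]].
After inserting 3: P = [[3, 5, 7, 8], [4]].
After inserting 6: P = [[3, 5, 6, 8], [4, 7]].
After inserting 1: P = [[1, 5, 6, 8], [3, 7], [4]].
After inserting 9: P = [[1, 5, 6, 8, 9], [3, 7], [4]].
After inserting 2: P = [[1, 2, 6, 8, 9], [3, 5], [4, 7]].

The final insertion tableau P = [[1, 2, 6, 8, 9], [3, 5], [4, 7]] has shape [5, 2, 2].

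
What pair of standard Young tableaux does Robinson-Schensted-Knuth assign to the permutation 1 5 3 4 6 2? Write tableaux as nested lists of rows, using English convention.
Insert each entry of the permutation into P by Schensted row insertion, recording in Q the position of each new cell.

Insert 1: appended to row 1. P = [[1]].
Insert 5: appended to row 1. P = [[1, 5]].
Insert 3: 3 bumps 5 from row 1; 5 starts row 2. P = [[1, 3], [5]].
Insert 4: appended to row 1. P = [[1, 3, 4], [5]].
Insert 6: appended to row 1. P = [[1, 3, 4, 6], [5]].
Insert 2: 2 bumps 3 from row 1; 3 bumps 5 from row 2; 5 starts row 3. P = [[1, 2, 4, 6], [3], [5]].

So P = [[1, 2, 4, 6], [3], [5]], Q = [[1, 2, 4, 5], [3], [6]].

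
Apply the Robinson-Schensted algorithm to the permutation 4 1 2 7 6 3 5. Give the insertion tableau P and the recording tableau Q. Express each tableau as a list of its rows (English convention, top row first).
Insert each entry of the permutation into P by Schensted row insertion, recording in Q the position of each new cell.

Insert 4: appended to row 1. P = [[4]].
Insert 1: 1 bumps 4 from row 1; 4 starts row 2. P = [[1], [4]].
Insert 2: appended to row 1. P = [[1, 2], [4]].
Insert 7: appended to row 1. P = [[1, 2, 7], [4]].
Insert 6: 6 bumps 7 from row 1; 7 appends to row 2. P = [[1, 2, 6], [4, 7]].
Insert 3: 3 bumps 6 from row 1; 6 bumps 7 from row 2; 7 starts row 3. P = [[1, 2, 3], [4, 6], [7]].
Insert 5: appended to row 1. P = [[1, 2, 3, 5], [4, 6], [7]].

So P = [[1, 2, 3, 5], [4, 6], [7]], Q = [[1, 3, 4, 7], [2, 5], [6]].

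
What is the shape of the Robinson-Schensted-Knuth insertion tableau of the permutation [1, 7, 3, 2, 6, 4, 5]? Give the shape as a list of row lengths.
Row-insert each entry into an empty tableau.

After inserting 1: P = [[1]].
After inserting 7: P = [[1, 7]].
After inserting 3: P = [[1, 3], [7]].
After inserting 2: P = [[1, 2], [3], [7]].
After inserting 6: P = [[1, 2, 6], [3], [7]].
After inserting 4: P = [[1, 2, 4], [3, 6], [7]].
After inserting 5: P = [[1, 2, 4, 5], [3, 6], [7]].

The final insertion tableau P = [[1, 2, 4, 5], [3, 6], [7]] has shape [4, 2, 1].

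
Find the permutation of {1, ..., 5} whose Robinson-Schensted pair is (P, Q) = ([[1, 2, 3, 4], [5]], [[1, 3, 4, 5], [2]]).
5 1 2 3 4

Reverse RSK: for i = n, n-1, ..., 1, locate i in Q, remove the corresponding corner cell from P, and reverse-bump its entry up through P; the value ejected from row 1 is w(i).

So w = 5 1 2 3 4.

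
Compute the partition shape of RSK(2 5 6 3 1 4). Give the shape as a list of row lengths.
[3, 2, 1]

Row-insert each entry into an empty tableau.

After inserting 2: P = [[2]].
After inserting 5: P = [[2, 5]].
After inserting 6: P = [[2, 5, 6]].
After inserting 3: P = [[2, 3, 6], [5]].
After inserting 1: P = [[1, 3, 6], [2], [5]].
After inserting 4: P = [[1, 3, 4], [2, 6], [5]].

The final insertion tableau P = [[1, 3, 4], [2, 6], [5]] has shape [3, 2, 1].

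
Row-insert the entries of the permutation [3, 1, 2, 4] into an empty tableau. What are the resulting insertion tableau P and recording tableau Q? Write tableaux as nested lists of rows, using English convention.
P = [[1, 2, 4], [3]], Q = [[1, 3, 4], [2]]

Insert each entry of the permutation into P by Schensted row insertion, recording in Q the position of each new cell.

After inserting 3: P = [[3]].
After inserting 1: P = [[1], [3]].
After inserting 2: P = [[1, 2], [3]].
After inserting 4: P = [[1, 2, 4], [3]].

So P = [[1, 2, 4], [3]], Q = [[1, 3, 4], [2]].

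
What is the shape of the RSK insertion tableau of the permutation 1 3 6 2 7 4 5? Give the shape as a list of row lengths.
[4, 3]

Row-insert each entry into an empty tableau.

After inserting 1: P = [[1]].
After inserting 3: P = [[1, 3]].
After inserting 6: P = [[1, 3, 6]].
After inserting 2: P = [[1, 2, 6], [3]].
After inserting 7: P = [[1, 2, 6, 7], [3]].
After inserting 4: P = [[1, 2, 4, 7], [3, 6]].
After inserting 5: P = [[1, 2, 4, 5], [3, 6, 7]].

The final insertion tableau P = [[1, 2, 4, 5], [3, 6, 7]] has shape [4, 3].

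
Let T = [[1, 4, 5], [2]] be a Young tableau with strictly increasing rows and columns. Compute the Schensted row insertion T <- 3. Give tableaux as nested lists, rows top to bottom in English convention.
In row 1, 3 replaces 4 (the leftmost entry greater than 3); 4 is bumped to row 2. 4 is appended to row 2. The new tableau is [[1, 3, 5], [2, 4]].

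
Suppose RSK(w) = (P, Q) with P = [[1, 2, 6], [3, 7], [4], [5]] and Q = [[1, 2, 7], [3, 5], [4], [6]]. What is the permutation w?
5 7 4 1 3 2 6

Reverse the RSK construction: for i from n down to 1, find the cell of Q containing i, remove the entry at that cell from P, and reverse-bump it up through P; the value ejected from row 1 is w(i).

Step i=7: Q has 7 at row 1, column 3; remove that cell from P, ejecting 6. So w(7) = 6. P is now [[1, 2], [3, 7], [4], [5]].
Step i=6: Q has 6 at row 4, column 1; remove 5 from row 4 of P and reverse-bump: 5 enters row 3 and ejects 4; 4 enters row 2 and ejects 3; 3 enters row 1 and ejects 2. So w(6) = 2. P is now [[1, 3], [4, 7], [5]].
Step i=5: Q has 5 at row 2, column 2; remove 7 from row 2 of P and reverse-bump: 7 enters row 1 and ejects 3. So w(5) = 3. P is now [[1, 7], [4], [5]].
Step i=4: Q has 4 at row 3, column 1; remove 5 from row 3 of P and reverse-bump: 5 enters row 2 and ejects 4; 4 enters row 1 and ejects 1. So w(4) = 1. P is now [[4, 7], [5]].
Step i=3: Q has 3 at row 2, column 1; remove 5 from row 2 of P and reverse-bump: 5 enters row 1 and ejects 4. So w(3) = 4. P is now [[5, 7]].
Step i=2: Q has 2 at row 1, column 2; remove that cell from P, ejecting 7. So w(2) = 7. P is now [[5]].
Step i=1: Q has 1 at row 1, column 1; remove that cell from P, ejecting 5. So w(1) = 5. P is now [].

So w = 5 7 4 1 3 2 6.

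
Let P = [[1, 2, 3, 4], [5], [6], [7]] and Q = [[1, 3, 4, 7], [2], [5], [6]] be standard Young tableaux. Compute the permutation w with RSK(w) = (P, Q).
Reverse the RSK construction: for i from n down to 1, find the cell of Q containing i, remove the entry at that cell from P, and reverse-bump it up through P; the value ejected from row 1 is w(i).

Step i=7: Q has 7 at row 1, column 4; remove that cell from P, ejecting 4. So w(7) = 4. P is now [[1, 2, 3], [5], [6], [7]].
Step i=6: Q has 6 at row 4, column 1; remove 7 from row 4 of P and reverse-bump: 7 enters row 3 and ejects 6; 6 enters row 2 and ejects 5; 5 enters row 1 and ejects 3. So w(6) = 3. P is now [[1, 2, 5], [6], [7]].
Step i=5: Q has 5 at row 3, column 1; remove 7 from row 3 of P and reverse-bump: 7 enters row 2 and ejects 6; 6 enters row 1 and ejects 5. So w(5) = 5. P is now [[1, 2, 6], [7]].
Step i=4: Q has 4 at row 1, column 3; remove that cell from P, ejecting 6. So w(4) = 6. P is now [[1, 2], [7]].
Step i=3: Q has 3 at row 1, column 2; remove that cell from P, ejecting 2. So w(3) = 2. P is now [[1], [7]].
Step i=2: Q has 2 at row 2, column 1; remove 7 from row 2 of P and reverse-bump: 7 enters row 1 and ejects 1. So w(2) = 1. P is now [[7]].
Step i=1: Q has 1 at row 1, column 1; remove that cell from P, ejecting 7. So w(1) = 7. P is now [].

So w = 7 1 2 6 5 3 4.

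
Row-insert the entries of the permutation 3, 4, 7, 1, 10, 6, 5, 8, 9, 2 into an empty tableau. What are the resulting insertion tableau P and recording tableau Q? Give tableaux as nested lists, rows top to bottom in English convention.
P = [[1, 2, 5, 8, 9], [3, 4, 10], [6], [7]], Q = [[1, 2, 3, 5, 9], [4, 6, 8], [7], [10]]

Insert each entry of the permutation into P by Schensted row insertion, recording in Q the position of each new cell.

After inserting 3: P = [[3]].
After inserting 4: P = [[3, 4]].
After inserting 7: P = [[3, 4, 7]].
After inserting 1: P = [[1, 4, 7], [3]].
After inserting 10: P = [[1, 4, 7, 10], [3]].
After inserting 6: P = [[1, 4, 6, 10], [3, 7]].
After inserting 5: P = [[1, 4, 5, 10], [3, 6], [7]].
After inserting 8: P = [[1, 4, 5, 8], [3, 6, 10], [7]].
After inserting 9: P = [[1, 4, 5, 8, 9], [3, 6, 10], [7]].
After inserting 2: P = [[1, 2, 5, 8, 9], [3, 4, 10], [6], [7]].

So P = [[1, 2, 5, 8, 9], [3, 4, 10], [6], [7]], Q = [[1, 2, 3, 5, 9], [4, 6, 8], [7], [10]].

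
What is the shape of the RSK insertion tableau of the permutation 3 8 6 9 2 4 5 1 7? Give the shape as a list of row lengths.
[4, 3, 1, 1]

Row-insert each entry into an empty tableau.

After inserting 3: P = [[3]].
After inserting 8: P = [[3, 8]].
After inserting 6: P = [[3, 6], [8]].
After inserting 9: P = [[3, 6, 9], [8]].
After inserting 2: P = [[2, 6, 9], [3], [8]].
After inserting 4: P = [[2, 4, 9], [3, 6], [8]].
After inserting 5: P = [[2, 4, 5], [3, 6, 9], [8]].
After inserting 1: P = [[1, 4, 5], [2, 6, 9], [3], [8]].
After inserting 7: P = [[1, 4, 5, 7], [2, 6, 9], [3], [8]].

The final insertion tableau P = [[1, 4, 5, 7], [2, 6, 9], [3], [8]] has shape [4, 3, 1, 1].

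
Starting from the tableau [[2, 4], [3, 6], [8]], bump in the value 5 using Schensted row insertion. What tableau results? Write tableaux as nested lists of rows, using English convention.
5 is larger than every entry of row 1, so it is appended to row 1. The new tableau is [[2, 4, 5], [3, 6], [8]].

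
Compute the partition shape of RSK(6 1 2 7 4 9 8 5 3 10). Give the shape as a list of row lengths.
Row-insert each entry into an empty tableau.

After inserting 6: P = [[6]].
After inserting 1: P = [[1], [6]].
After inserting 2: P = [[1, 2], [6]].
After inserting 7: P = [[1, 2, 7], [6]].
After inserting 4: P = [[1, 2, 4], [6, 7]].
After inserting 9: P = [[1, 2, 4, 9], [6, 7]].
After inserting 8: P = [[1, 2, 4, 8], [6, 7, 9]].
After inserting 5: P = [[1, 2, 4, 5], [6, 7, 8], [9]].
After inserting 3: P = [[1, 2, 3, 5], [4, 7, 8], [6], [9]].
After inserting 10: P = [[1, 2, 3, 5, 10], [4, 7, 8], [6], [9]].

The final insertion tableau P = [[1, 2, 3, 5, 10], [4, 7, 8], [6], [9]] has shape [5, 3, 1, 1].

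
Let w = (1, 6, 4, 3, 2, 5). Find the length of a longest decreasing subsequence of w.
4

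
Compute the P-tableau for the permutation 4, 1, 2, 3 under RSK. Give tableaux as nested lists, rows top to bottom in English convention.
P = [[1, 2, 3], [4]]

Insert 4: appended to row 1. P = [[4]].
Insert 1: 1 bumps 4 from row 1; 4 starts row 2. P = [[1], [4]].
Insert 2: appended to row 1. P = [[1, 2], [4]].
Insert 3: appended to row 1. P = [[1, 2, 3], [4]].

So P = [[1, 2, 3], [4]].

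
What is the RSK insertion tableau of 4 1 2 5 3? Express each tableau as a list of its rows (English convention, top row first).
P = [[1, 2, 3], [4, 5]]

Insert 4: appended to row 1. P = [[4]].
Insert 1: 1 bumps 4 from row 1; 4 starts row 2. P = [[1], [4]].
Insert 2: appended to row 1. P = [[1, 2], [4]].
Insert 5: appended to row 1. P = [[1, 2, 5], [4]].
Insert 3: 3 bumps 5 from row 1; 5 appends to row 2. P = [[1, 2, 3], [4, 5]].

So P = [[1, 2, 3], [4, 5]].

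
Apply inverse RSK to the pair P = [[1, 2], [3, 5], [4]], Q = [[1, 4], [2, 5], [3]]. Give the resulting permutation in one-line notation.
4 3 1 5 2

Reverse RSK: for i = n, n-1, ..., 1, locate i in Q, remove the corresponding corner cell from P, and reverse-bump its entry up through P; the value ejected from row 1 is w(i).

So w = 4 3 1 5 2.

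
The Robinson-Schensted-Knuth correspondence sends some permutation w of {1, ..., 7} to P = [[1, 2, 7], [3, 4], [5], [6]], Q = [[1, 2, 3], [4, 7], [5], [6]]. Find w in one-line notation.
Reverse the RSK construction: for i from n down to 1, find the cell of Q containing i, remove the entry at that cell from P, and reverse-bump it up through P; the value ejected from row 1 is w(i).

Step i=7: Q has 7 at row 2, column 2; remove 4 from row 2 of P and reverse-bump: 4 enters row 1 and ejects 2. So w(7) = 2. P is now [[1, 4, 7], [3], [5], [6]].
Step i=6: Q has 6 at row 4, column 1; remove 6 from row 4 of P and reverse-bump: 6 enters row 3 and ejects 5; 5 enters row 2 and ejects 3; 3 enters row 1 and ejects 1. So w(6) = 1. P is now [[3, 4, 7], [5], [6]].
Step i=5: Q has 5 at row 3, column 1; remove 6 from row 3 of P and reverse-bump: 6 enters row 2 and ejects 5; 5 enters row 1 and ejects 4. So w(5) = 4. P is now [[3, 5, 7], [6]].
Step i=4: Q has 4 at row 2, column 1; remove 6 from row 2 of P and reverse-bump: 6 enters row 1 and ejects 5. So w(4) = 5. P is now [[3, 6, 7]].
Step i=3: Q has 3 at row 1, column 3; remove that cell from P, ejecting 7. So w(3) = 7. P is now [[3, 6]].
Step i=2: Q has 2 at row 1, column 2; remove that cell from P, ejecting 6. So w(2) = 6. P is now [[3]].
Step i=1: Q has 1 at row 1, column 1; remove that cell from P, ejecting 3. So w(1) = 3. P is now [].

So w = 3 6 7 5 4 1 2.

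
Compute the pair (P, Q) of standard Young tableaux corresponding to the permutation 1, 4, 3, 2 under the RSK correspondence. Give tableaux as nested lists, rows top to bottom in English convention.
Insert each entry of the permutation into P by Schensted row insertion, recording in Q the position of each new cell.

After inserting 1: P = [[1]].
After inserting 4: P = [[1, 4]].
After inserting 3: P = [[1, 3], [4]].
After inserting 2: P = [[1, 2], [3], [4]].

So P = [[1, 2], [3], [4]], Q = [[1, 2], [3], [4]].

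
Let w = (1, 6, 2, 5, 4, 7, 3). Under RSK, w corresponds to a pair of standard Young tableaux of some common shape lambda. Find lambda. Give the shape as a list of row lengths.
[4, 1, 1, 1]

Row-insert each entry into an empty tableau.

After inserting 1: P = [[1]].
After inserting 6: P = [[1, 6]].
After inserting 2: P = [[1, 2], [6]].
After inserting 5: P = [[1, 2, 5], [6]].
After inserting 4: P = [[1, 2, 4], [5], [6]].
After inserting 7: P = [[1, 2, 4, 7], [5], [6]].
After inserting 3: P = [[1, 2, 3, 7], [4], [5], [6]].

The final insertion tableau P = [[1, 2, 3, 7], [4], [5], [6]] has shape [4, 1, 1, 1].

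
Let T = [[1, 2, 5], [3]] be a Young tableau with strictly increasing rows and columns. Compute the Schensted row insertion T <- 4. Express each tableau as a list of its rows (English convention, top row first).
[[1, 2, 4], [3, 5]]

In row 1, 4 replaces 5 (the leftmost entry greater than 4); 5 is bumped to row 2. 5 is appended to row 2. The new tableau is [[1, 2, 4], [3, 5]].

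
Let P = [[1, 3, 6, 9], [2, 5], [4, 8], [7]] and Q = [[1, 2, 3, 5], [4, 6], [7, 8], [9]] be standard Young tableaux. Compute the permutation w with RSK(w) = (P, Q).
4 7 8 5 9 6 2 3 1

Reverse the RSK construction: for i from n down to 1, find the cell of Q containing i, remove the entry at that cell from P, and reverse-bump it up through P; the value ejected from row 1 is w(i).

Step i=9: Q has 9 at row 4, column 1; remove 7 from row 4 of P and reverse-bump: 7 enters row 3 and ejects 4; 4 enters row 2 and ejects 2; 2 enters row 1 and ejects 1. So w(9) = 1. P is now [[2, 3, 6, 9], [4, 5], [7, 8]].
Step i=8: Q has 8 at row 3, column 2; remove 8 from row 3 of P and reverse-bump: 8 enters row 2 and ejects 5; 5 enters row 1 and ejects 3. So w(8) = 3. P is now [[2, 5, 6, 9], [4, 8], [7]].
Step i=7: Q has 7 at row 3, column 1; remove 7 from row 3 of P and reverse-bump: 7 enters row 2 and ejects 4; 4 enters row 1 and ejects 2. So w(7) = 2. P is now [[4, 5, 6, 9], [7, 8]].
Step i=6: Q has 6 at row 2, column 2; remove 8 from row 2 of P and reverse-bump: 8 enters row 1 and ejects 6. So w(6) = 6. P is now [[4, 5, 8, 9], [7]].
Step i=5: Q has 5 at row 1, column 4; remove that cell from P, ejecting 9. So w(5) = 9. P is now [[4, 5, 8], [7]].
Step i=4: Q has 4 at row 2, column 1; remove 7 from row 2 of P and reverse-bump: 7 enters row 1 and ejects 5. So w(4) = 5. P is now [[4, 7, 8]].
Step i=3: Q has 3 at row 1, column 3; remove that cell from P, ejecting 8. So w(3) = 8. P is now [[4, 7]].
Step i=2: Q has 2 at row 1, column 2; remove that cell from P, ejecting 7. So w(2) = 7. P is now [[4]].
Step i=1: Q has 1 at row 1, column 1; remove that cell from P, ejecting 4. So w(1) = 4. P is now [].

So w = 4 7 8 5 9 6 2 3 1.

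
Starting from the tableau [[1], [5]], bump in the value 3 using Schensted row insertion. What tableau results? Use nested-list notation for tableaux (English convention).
[[1, 3], [5]]

3 is larger than every entry of row 1, so it is appended to row 1. The new tableau is [[1, 3], [5]].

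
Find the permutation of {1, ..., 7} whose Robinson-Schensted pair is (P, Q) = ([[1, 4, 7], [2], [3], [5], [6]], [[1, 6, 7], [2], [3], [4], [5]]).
6 5 3 2 1 4 7

Reverse the RSK construction: for i from n down to 1, find the cell of Q containing i, remove the entry at that cell from P, and reverse-bump it up through P; the value ejected from row 1 is w(i).

Step i=7: Q has 7 at row 1, column 3; remove that cell from P, ejecting 7. So w(7) = 7. P is now [[1, 4], [2], [3], [5], [6]].
Step i=6: Q has 6 at row 1, column 2; remove that cell from P, ejecting 4. So w(6) = 4. P is now [[1], [2], [3], [5], [6]].
Step i=5: Q has 5 at row 5, column 1; remove 6 from row 5 of P and reverse-bump: 6 enters row 4 and ejects 5; 5 enters row 3 and ejects 3; 3 enters row 2 and ejects 2; 2 enters row 1 and ejects 1. So w(5) = 1. P is now [[2], [3], [5], [6]].
Step i=4: Q has 4 at row 4, column 1; remove 6 from row 4 of P and reverse-bump: 6 enters row 3 and ejects 5; 5 enters row 2 and ejects 3; 3 enters row 1 and ejects 2. So w(4) = 2. P is now [[3], [5], [6]].
Step i=3: Q has 3 at row 3, column 1; remove 6 from row 3 of P and reverse-bump: 6 enters row 2 and ejects 5; 5 enters row 1 and ejects 3. So w(3) = 3. P is now [[5], [6]].
Step i=2: Q has 2 at row 2, column 1; remove 6 from row 2 of P and reverse-bump: 6 enters row 1 and ejects 5. So w(2) = 5. P is now [[6]].
Step i=1: Q has 1 at row 1, column 1; remove that cell from P, ejecting 6. So w(1) = 6. P is now [].

So w = 6 5 3 2 1 4 7.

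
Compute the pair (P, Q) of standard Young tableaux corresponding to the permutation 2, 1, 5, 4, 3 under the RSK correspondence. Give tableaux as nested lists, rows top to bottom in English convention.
Insert each entry of the permutation into P by Schensted row insertion, recording in Q the position of each new cell.

Insert 2: appended to row 1. P = [[2]].
Insert 1: 1 bumps 2 from row 1; 2 starts row 2. P = [[1], [2]].
Insert 5: appended to row 1. P = [[1, 5], [2]].
Insert 4: 4 bumps 5 from row 1; 5 appends to row 2. P = [[1, 4], [2, 5]].
Insert 3: 3 bumps 4 from row 1; 4 bumps 5 from row 2; 5 starts row 3. P = [[1, 3], [2, 4], [5]].

So P = [[1, 3], [2, 4], [5]], Q = [[1, 3], [2, 4], [5]].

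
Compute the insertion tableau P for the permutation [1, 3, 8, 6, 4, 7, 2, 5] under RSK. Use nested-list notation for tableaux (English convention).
Insert 1: appended to row 1. P = [[1]].
Insert 3: appended to row 1. P = [[1, 3]].
Insert 8: appended to row 1. P = [[1, 3, 8]].
Insert 6: 6 bumps 8 from row 1; 8 starts row 2. P = [[1, 3, 6], [8]].
Insert 4: 4 bumps 6 from row 1; 6 bumps 8 from row 2; 8 starts row 3. P = [[1, 3, 4], [6], [8]].
Insert 7: appended to row 1. P = [[1, 3, 4, 7], [6], [8]].
Insert 2: 2 bumps 3 from row 1; 3 bumps 6 from row 2; 6 bumps 8 from row 3; 8 starts row 4. P = [[1, 2, 4, 7], [3], [6], [8]].
Insert 5: 5 bumps 7 from row 1; 7 appends to row 2. P = [[1, 2, 4, 5], [3, 7], [6], [8]].

So P = [[1, 2, 4, 5], [3, 7], [6], [8]].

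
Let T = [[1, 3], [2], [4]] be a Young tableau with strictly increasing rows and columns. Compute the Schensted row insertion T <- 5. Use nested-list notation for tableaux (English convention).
5 is larger than every entry of row 1, so it is appended to row 1. The new tableau is [[1, 3, 5], [2], [4]].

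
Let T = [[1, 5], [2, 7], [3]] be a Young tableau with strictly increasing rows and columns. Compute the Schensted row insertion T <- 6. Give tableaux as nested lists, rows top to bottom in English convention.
6 is larger than every entry of row 1, so it is appended to row 1. The new tableau is [[1, 5, 6], [2, 7], [3]].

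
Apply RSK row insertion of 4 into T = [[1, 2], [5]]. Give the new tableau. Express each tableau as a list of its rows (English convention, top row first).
4 is larger than every entry of row 1, so it is appended to row 1. The new tableau is [[1, 2, 4], [5]].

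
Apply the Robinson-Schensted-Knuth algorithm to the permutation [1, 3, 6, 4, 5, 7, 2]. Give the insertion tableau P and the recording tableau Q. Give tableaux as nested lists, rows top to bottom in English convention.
Insert each entry of the permutation into P by Schensted row insertion, recording in Q the position of each new cell.

After inserting 1: P = [[1]].
After inserting 3: P = [[1, 3]].
After inserting 6: P = [[1, 3, 6]].
After inserting 4: P = [[1, 3, 4], [6]].
After inserting 5: P = [[1, 3, 4, 5], [6]].
After inserting 7: P = [[1, 3, 4, 5, 7], [6]].
After inserting 2: P = [[1, 2, 4, 5, 7], [3], [6]].

So P = [[1, 2, 4, 5, 7], [3], [6]], Q = [[1, 2, 3, 5, 6], [4], [7]].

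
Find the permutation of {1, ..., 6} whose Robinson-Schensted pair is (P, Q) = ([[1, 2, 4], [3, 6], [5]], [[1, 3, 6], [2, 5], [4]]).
5 3 6 1 2 4

Reverse RSK: for i = n, n-1, ..., 1, locate i in Q, remove the corresponding corner cell from P, and reverse-bump its entry up through P; the value ejected from row 1 is w(i).

So w = 5 3 6 1 2 4.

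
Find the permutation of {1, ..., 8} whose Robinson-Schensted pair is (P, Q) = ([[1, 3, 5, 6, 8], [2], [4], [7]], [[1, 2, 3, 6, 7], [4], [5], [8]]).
2 4 7 5 3 6 8 1

Reverse the RSK construction: for i from n down to 1, find the cell of Q containing i, remove the entry at that cell from P, and reverse-bump it up through P; the value ejected from row 1 is w(i).

Step i=8: Q has 8 at row 4, column 1; remove 7 from row 4 of P and reverse-bump: 7 enters row 3 and ejects 4; 4 enters row 2 and ejects 2; 2 enters row 1 and ejects 1. So w(8) = 1. P is now [[2, 3, 5, 6, 8], [4], [7]].
Step i=7: Q has 7 at row 1, column 5; remove that cell from P, ejecting 8. So w(7) = 8. P is now [[2, 3, 5, 6], [4], [7]].
Step i=6: Q has 6 at row 1, column 4; remove that cell from P, ejecting 6. So w(6) = 6. P is now [[2, 3, 5], [4], [7]].
Step i=5: Q has 5 at row 3, column 1; remove 7 from row 3 of P and reverse-bump: 7 enters row 2 and ejects 4; 4 enters row 1 and ejects 3. So w(5) = 3. P is now [[2, 4, 5], [7]].
Step i=4: Q has 4 at row 2, column 1; remove 7 from row 2 of P and reverse-bump: 7 enters row 1 and ejects 5. So w(4) = 5. P is now [[2, 4, 7]].
Step i=3: Q has 3 at row 1, column 3; remove that cell from P, ejecting 7. So w(3) = 7. P is now [[2, 4]].
Step i=2: Q has 2 at row 1, column 2; remove that cell from P, ejecting 4. So w(2) = 4. P is now [[2]].
Step i=1: Q has 1 at row 1, column 1; remove that cell from P, ejecting 2. So w(1) = 2. P is now [].

So w = 2 4 7 5 3 6 8 1.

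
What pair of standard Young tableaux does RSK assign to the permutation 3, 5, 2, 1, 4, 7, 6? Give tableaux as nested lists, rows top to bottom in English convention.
P = [[1, 4, 6], [2, 5, 7], [3]], Q = [[1, 2, 6], [3, 5, 7], [4]]

Insert each entry of the permutation into P by Schensted row insertion, recording in Q the position of each new cell.

Insert 3: appended to row 1. P = [[3]], Q = [[1]].
Insert 5: appended to row 1. P = [[3, 5]], Q = [[1, 2]].
Insert 2: 2 bumps 3 from row 1; 3 starts row 2. P = [[2, 5], [3]], Q = [[1, 2], [3]].
Insert 1: 1 bumps 2 from row 1; 2 bumps 3 from row 2; 3 starts row 3. P = [[1, 5], [2], [3]], Q = [[1, 2], [3], [4]].
Insert 4: 4 bumps 5 from row 1; 5 appends to row 2. P = [[1, 4], [2, 5], [3]], Q = [[1, 2], [3, 5], [4]].
Insert 7: appended to row 1. P = [[1, 4, 7], [2, 5], [3]], Q = [[1, 2, 6], [3, 5], [4]].
Insert 6: 6 bumps 7 from row 1; 7 appends to row 2. P = [[1, 4, 6], [2, 5, 7], [3]], Q = [[1, 2, 6], [3, 5, 7], [4]].

So P = [[1, 4, 6], [2, 5, 7], [3]], Q = [[1, 2, 6], [3, 5, 7], [4]].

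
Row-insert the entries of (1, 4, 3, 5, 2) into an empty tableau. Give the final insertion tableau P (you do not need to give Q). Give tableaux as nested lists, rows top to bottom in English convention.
P = [[1, 2, 5], [3], [4]]

Insert 1: appended to row 1. P = [[1]].
Insert 4: appended to row 1. P = [[1, 4]].
Insert 3: 3 bumps 4 from row 1; 4 starts row 2. P = [[1, 3], [4]].
Insert 5: appended to row 1. P = [[1, 3, 5], [4]].
Insert 2: 2 bumps 3 from row 1; 3 bumps 4 from row 2; 4 starts row 3. P = [[1, 2, 5], [3], [4]].

So P = [[1, 2, 5], [3], [4]].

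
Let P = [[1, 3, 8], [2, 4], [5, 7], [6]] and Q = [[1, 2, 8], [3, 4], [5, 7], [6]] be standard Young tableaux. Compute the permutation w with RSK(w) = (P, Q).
6 7 2 5 4 1 3 8

Reverse RSK: for i = n, n-1, ..., 1, locate i in Q, remove the corresponding corner cell from P, and reverse-bump its entry up through P; the value ejected from row 1 is w(i).

So w = 6 7 2 5 4 1 3 8.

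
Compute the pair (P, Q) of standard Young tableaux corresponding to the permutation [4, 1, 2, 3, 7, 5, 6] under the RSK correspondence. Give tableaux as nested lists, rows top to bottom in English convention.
Insert each entry of the permutation into P by Schensted row insertion, recording in Q the position of each new cell.

Insert 4: appended to row 1. P = [[4]].
Insert 1: 1 bumps 4 from row 1; 4 starts row 2. P = [[1], [4]].
Insert 2: appended to row 1. P = [[1, 2], [4]].
Insert 3: appended to row 1. P = [[1, 2, 3], [4]].
Insert 7: appended to row 1. P = [[1, 2, 3, 7], [4]].
Insert 5: 5 bumps 7 from row 1; 7 appends to row 2. P = [[1, 2, 3, 5], [4, 7]].
Insert 6: appended to row 1. P = [[1, 2, 3, 5, 6], [4, 7]].

So P = [[1, 2, 3, 5, 6], [4, 7]], Q = [[1, 3, 4, 5, 7], [2, 6]].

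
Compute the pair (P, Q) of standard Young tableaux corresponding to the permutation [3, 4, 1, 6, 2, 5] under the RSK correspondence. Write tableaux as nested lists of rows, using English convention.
Insert each entry of the permutation into P by Schensted row insertion, recording in Q the position of each new cell.

After inserting 3: P = [[3]].
After inserting 4: P = [[3, 4]].
After inserting 1: P = [[1, 4], [3]].
After inserting 6: P = [[1, 4, 6], [3]].
After inserting 2: P = [[1, 2, 6], [3, 4]].
After inserting 5: P = [[1, 2, 5], [3, 4, 6]].

So P = [[1, 2, 5], [3, 4, 6]], Q = [[1, 2, 4], [3, 5, 6]].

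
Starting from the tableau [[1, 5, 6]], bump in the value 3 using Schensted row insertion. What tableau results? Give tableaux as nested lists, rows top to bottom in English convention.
In row 1, 3 replaces 5 (the leftmost entry greater than 3); 5 is bumped to row 2. 5 starts a new row 2. The new tableau is [[1, 3, 6], [5]].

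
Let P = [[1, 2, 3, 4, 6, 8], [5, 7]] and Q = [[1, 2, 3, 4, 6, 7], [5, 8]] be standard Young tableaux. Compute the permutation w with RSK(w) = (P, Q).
Reverse the RSK construction: for i from n down to 1, find the cell of Q containing i, remove the entry at that cell from P, and reverse-bump it up through P; the value ejected from row 1 is w(i).

Step i=8: Q has 8 at row 2, column 2; remove 7 from row 2 of P and reverse-bump: 7 enters row 1 and ejects 6. So w(8) = 6. P is now [[1, 2, 3, 4, 7, 8], [5]].
Step i=7: Q has 7 at row 1, column 6; remove that cell from P, ejecting 8. So w(7) = 8. P is now [[1, 2, 3, 4, 7], [5]].
Step i=6: Q has 6 at row 1, column 5; remove that cell from P, ejecting 7. So w(6) = 7. P is now [[1, 2, 3, 4], [5]].
Step i=5: Q has 5 at row 2, column 1; remove 5 from row 2 of P and reverse-bump: 5 enters row 1 and ejects 4. So w(5) = 4. P is now [[1, 2, 3, 5]].
Step i=4: Q has 4 at row 1, column 4; remove that cell from P, ejecting 5. So w(4) = 5. P is now [[1, 2, 3]].
Step i=3: Q has 3 at row 1, column 3; remove that cell from P, ejecting 3. So w(3) = 3. P is now [[1, 2]].
Step i=2: Q has 2 at row 1, column 2; remove that cell from P, ejecting 2. So w(2) = 2. P is now [[1]].
Step i=1: Q has 1 at row 1, column 1; remove that cell from P, ejecting 1. So w(1) = 1. P is now [].

So w = 1 2 3 5 4 7 8 6.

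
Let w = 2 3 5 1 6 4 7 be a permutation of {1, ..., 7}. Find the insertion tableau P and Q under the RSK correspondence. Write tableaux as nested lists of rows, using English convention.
Insert each entry of the permutation into P by Schensted row insertion, recording in Q the position of each new cell.

Insert 2: appended to row 1. P = [[2]].
Insert 3: appended to row 1. P = [[2, 3]].
Insert 5: appended to row 1. P = [[2, 3, 5]].
Insert 1: 1 bumps 2 from row 1; 2 starts row 2. P = [[1, 3, 5], [2]].
Insert 6: appended to row 1. P = [[1, 3, 5, 6], [2]].
Insert 4: 4 bumps 5 from row 1; 5 appends to row 2. P = [[1, 3, 4, 6], [2, 5]].
Insert 7: appended to row 1. P = [[1, 3, 4, 6, 7], [2, 5]].

So P = [[1, 3, 4, 6, 7], [2, 5]], Q = [[1, 2, 3, 5, 7], [4, 6]].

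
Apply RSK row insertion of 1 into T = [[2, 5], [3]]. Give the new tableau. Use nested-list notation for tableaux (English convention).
[[1, 5], [2], [3]]

In row 1, 1 replaces 2 (the leftmost entry greater than 1); 2 is bumped to row 2. In row 2, 2 replaces 3 (the leftmost entry greater than 2); 3 is bumped to row 3. 3 starts a new row 3. The new tableau is [[1, 5], [2], [3]].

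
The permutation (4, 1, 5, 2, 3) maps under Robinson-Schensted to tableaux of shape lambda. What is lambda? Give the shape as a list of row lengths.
RSK row insertion gives P = [[1, 2, 3], [4, 5]], which has shape [3, 2].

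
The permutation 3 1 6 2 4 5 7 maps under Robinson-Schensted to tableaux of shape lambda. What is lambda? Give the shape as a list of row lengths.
[5, 2]

Row-insert each entry into an empty tableau.

After inserting 3: P = [[3]].
After inserting 1: P = [[1], [3]].
After inserting 6: P = [[1, 6], [3]].
After inserting 2: P = [[1, 2], [3, 6]].
After inserting 4: P = [[1, 2, 4], [3, 6]].
After inserting 5: P = [[1, 2, 4, 5], [3, 6]].
After inserting 7: P = [[1, 2, 4, 5, 7], [3, 6]].

The final insertion tableau P = [[1, 2, 4, 5, 7], [3, 6]] has shape [5, 2].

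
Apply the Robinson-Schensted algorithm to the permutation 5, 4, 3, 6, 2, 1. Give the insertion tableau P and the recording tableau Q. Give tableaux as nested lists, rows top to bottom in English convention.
P = [[1, 6], [2], [3], [4], [5]], Q = [[1, 4], [2], [3], [5], [6]]

Insert each entry of the permutation into P by Schensted row insertion, recording in Q the position of each new cell.

Insert 5: appended to row 1. P = [[5]].
Insert 4: 4 bumps 5 from row 1; 5 starts row 2. P = [[4], [5]].
Insert 3: 3 bumps 4 from row 1; 4 bumps 5 from row 2; 5 starts row 3. P = [[3], [4], [5]].
Insert 6: appended to row 1. P = [[3, 6], [4], [5]].
Insert 2: 2 bumps 3 from row 1; 3 bumps 4 from row 2; 4 bumps 5 from row 3; 5 starts row 4. P = [[2, 6], [3], [4], [5]].
Insert 1: 1 bumps 2 from row 1; 2 bumps 3 from row 2; 3 bumps 4 from row 3; 4 bumps 5 from row 4; 5 starts row 5. P = [[1, 6], [2], [3], [4], [5]].

So P = [[1, 6], [2], [3], [4], [5]], Q = [[1, 4], [2], [3], [5], [6]].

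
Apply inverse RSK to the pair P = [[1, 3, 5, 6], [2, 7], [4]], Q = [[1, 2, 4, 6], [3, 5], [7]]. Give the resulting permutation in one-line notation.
2 4 3 7 5 6 1

Reverse RSK: for i = n, n-1, ..., 1, locate i in Q, remove the corresponding corner cell from P, and reverse-bump its entry up through P; the value ejected from row 1 is w(i).

So w = 2 4 3 7 5 6 1.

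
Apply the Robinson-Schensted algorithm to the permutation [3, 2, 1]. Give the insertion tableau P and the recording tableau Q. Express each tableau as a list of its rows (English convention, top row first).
Insert each entry of the permutation into P by Schensted row insertion, recording in Q the position of each new cell.

After inserting 3: P = [[3]].
After inserting 2: P = [[2], [3]].
After inserting 1: P = [[1], [2], [3]].

So P = [[1], [2], [3]], Q = [[1], [2], [3]].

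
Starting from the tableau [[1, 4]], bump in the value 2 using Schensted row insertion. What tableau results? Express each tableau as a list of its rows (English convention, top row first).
[[1, 2], [4]]

In row 1, 2 replaces 4 (the leftmost entry greater than 2); 4 is bumped to row 2. 4 starts a new row 2. The new tableau is [[1, 2], [4]].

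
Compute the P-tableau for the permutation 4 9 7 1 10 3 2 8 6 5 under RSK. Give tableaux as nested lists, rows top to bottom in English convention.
P = [[1, 2, 5], [3, 6, 8], [4, 7], [9, 10]]

Insert 4: appended to row 1. P = [[4]].
Insert 9: appended to row 1. P = [[4, 9]].
Insert 7: 7 bumps 9 from row 1; 9 starts row 2. P = [[4, 7], [9]].
Insert 1: 1 bumps 4 from row 1; 4 bumps 9 from row 2; 9 starts row 3. P = [[1, 7], [4], [9]].
Insert 10: appended to row 1. P = [[1, 7, 10], [4], [9]].
Insert 3: 3 bumps 7 from row 1; 7 appends to row 2. P = [[1, 3, 10], [4, 7], [9]].
Insert 2: 2 bumps 3 from row 1; 3 bumps 4 from row 2; 4 bumps 9 from row 3; 9 starts row 4. P = [[1, 2, 10], [3, 7], [4], [9]].
Insert 8: 8 bumps 10 from row 1; 10 appends to row 2. P = [[1, 2, 8], [3, 7, 10], [4], [9]].
Insert 6: 6 bumps 8 from row 1; 8 bumps 10 from row 2; 10 appends to row 3. P = [[1, 2, 6], [3, 7, 8], [4, 10], [9]].
Insert 5: 5 bumps 6 from row 1; 6 bumps 7 from row 2; 7 bumps 10 from row 3; 10 appends to row 4. P = [[1, 2, 5], [3, 6, 8], [4, 7], [9, 10]].

So P = [[1, 2, 5], [3, 6, 8], [4, 7], [9, 10]].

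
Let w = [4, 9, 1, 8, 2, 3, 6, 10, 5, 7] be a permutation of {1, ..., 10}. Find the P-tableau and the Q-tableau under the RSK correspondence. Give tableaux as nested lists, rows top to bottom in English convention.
Insert each entry of the permutation into P by Schensted row insertion, recording in Q the position of each new cell.

Insert 4: appended to row 1. P = [[4]].
Insert 9: appended to row 1. P = [[4, 9]].
Insert 1: 1 bumps 4 from row 1; 4 starts row 2. P = [[1, 9], [4]].
Insert 8: 8 bumps 9 from row 1; 9 appends to row 2. P = [[1, 8], [4, 9]].
Insert 2: 2 bumps 8 from row 1; 8 bumps 9 from row 2; 9 starts row 3. P = [[1, 2], [4, 8], [9]].
Insert 3: appended to row 1. P = [[1, 2, 3], [4, 8], [9]].
Insert 6: appended to row 1. P = [[1, 2, 3, 6], [4, 8], [9]].
Insert 10: appended to row 1. P = [[1, 2, 3, 6, 10], [4, 8], [9]].
Insert 5: 5 bumps 6 from row 1; 6 bumps 8 from row 2; 8 bumps 9 from row 3; 9 starts row 4. P = [[1, 2, 3, 5, 10], [4, 6], [8], [9]].
Insert 7: 7 bumps 10 from row 1; 10 appends to row 2. P = [[1, 2, 3, 5, 7], [4, 6, 10], [8], [9]].

So P = [[1, 2, 3, 5, 7], [4, 6, 10], [8], [9]], Q = [[1, 2, 6, 7, 8], [3, 4, 10], [5], [9]].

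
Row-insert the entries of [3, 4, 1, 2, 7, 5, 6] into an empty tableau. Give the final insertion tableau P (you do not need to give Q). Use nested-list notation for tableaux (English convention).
P = [[1, 2, 5, 6], [3, 4, 7]]

After inserting 3: P = [[3]].
After inserting 4: P = [[3, 4]].
After inserting 1: P = [[1, 4], [3]].
After inserting 2: P = [[1, 2], [3, 4]].
After inserting 7: P = [[1, 2, 7], [3, 4]].
After inserting 5: P = [[1, 2, 5], [3, 4, 7]].
After inserting 6: P = [[1, 2, 5, 6], [3, 4, 7]].

So P = [[1, 2, 5, 6], [3, 4, 7]].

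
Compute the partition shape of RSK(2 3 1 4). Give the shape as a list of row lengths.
[3, 1]

Row-insert each entry into an empty tableau.

After inserting 2: P = [[2]].
After inserting 3: P = [[2, 3]].
After inserting 1: P = [[1, 3], [2]].
After inserting 4: P = [[1, 3, 4], [2]].

The final insertion tableau P = [[1, 3, 4], [2]] has shape [3, 1].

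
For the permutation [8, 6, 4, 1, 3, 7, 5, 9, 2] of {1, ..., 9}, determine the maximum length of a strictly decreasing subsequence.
5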